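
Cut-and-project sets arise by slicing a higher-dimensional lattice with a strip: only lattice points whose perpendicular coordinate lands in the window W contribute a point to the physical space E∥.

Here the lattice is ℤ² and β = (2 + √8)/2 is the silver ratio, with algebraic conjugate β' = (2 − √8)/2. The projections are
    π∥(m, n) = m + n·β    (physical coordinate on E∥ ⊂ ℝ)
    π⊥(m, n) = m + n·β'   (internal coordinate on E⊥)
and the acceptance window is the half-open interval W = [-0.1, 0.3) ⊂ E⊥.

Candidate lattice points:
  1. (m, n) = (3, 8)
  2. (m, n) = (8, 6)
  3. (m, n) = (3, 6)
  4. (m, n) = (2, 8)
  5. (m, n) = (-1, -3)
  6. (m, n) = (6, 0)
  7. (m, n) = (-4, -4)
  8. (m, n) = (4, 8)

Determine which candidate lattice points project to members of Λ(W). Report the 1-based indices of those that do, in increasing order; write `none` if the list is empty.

5

Compute β' = (2−√8)/2 = -0.414214, so π⊥(m,n) = m -0.414214·n.
candidate 1: (m,n)=(3,8) → π∥ = 3+8·β ≈ 22.313708, π⊥ = 3+8·β' ≈ -0.313708 ∉ [-0.1, 0.3) ⇒ out
candidate 2: (m,n)=(8,6) → π∥ = 8+6·β ≈ 22.485281, π⊥ = 8+6·β' ≈ 5.514719 ∉ [-0.1, 0.3) ⇒ out
candidate 3: (m,n)=(3,6) → π∥ = 3+6·β ≈ 17.485281, π⊥ = 3+6·β' ≈ 0.514719 ∉ [-0.1, 0.3) ⇒ out
candidate 4: (m,n)=(2,8) → π∥ = 2+8·β ≈ 21.313708, π⊥ = 2+8·β' ≈ -1.313708 ∉ [-0.1, 0.3) ⇒ out
candidate 5: (m,n)=(-1,-3) → π∥ = -1-3·β ≈ -8.242641, π⊥ = -1-3·β' ≈ 0.242641 ∈ [-0.1, 0.3) ⇒ IN Λ
candidate 6: (m,n)=(6,0) → π∥ = 6+0·β ≈ 6.000000, π⊥ = 6+0·β' ≈ 6.000000 ∉ [-0.1, 0.3) ⇒ out
candidate 7: (m,n)=(-4,-4) → π∥ = -4-4·β ≈ -13.656854, π⊥ = -4-4·β' ≈ -2.343146 ∉ [-0.1, 0.3) ⇒ out
candidate 8: (m,n)=(4,8) → π∥ = 4+8·β ≈ 23.313708, π⊥ = 4+8·β' ≈ 0.686292 ∉ [-0.1, 0.3) ⇒ out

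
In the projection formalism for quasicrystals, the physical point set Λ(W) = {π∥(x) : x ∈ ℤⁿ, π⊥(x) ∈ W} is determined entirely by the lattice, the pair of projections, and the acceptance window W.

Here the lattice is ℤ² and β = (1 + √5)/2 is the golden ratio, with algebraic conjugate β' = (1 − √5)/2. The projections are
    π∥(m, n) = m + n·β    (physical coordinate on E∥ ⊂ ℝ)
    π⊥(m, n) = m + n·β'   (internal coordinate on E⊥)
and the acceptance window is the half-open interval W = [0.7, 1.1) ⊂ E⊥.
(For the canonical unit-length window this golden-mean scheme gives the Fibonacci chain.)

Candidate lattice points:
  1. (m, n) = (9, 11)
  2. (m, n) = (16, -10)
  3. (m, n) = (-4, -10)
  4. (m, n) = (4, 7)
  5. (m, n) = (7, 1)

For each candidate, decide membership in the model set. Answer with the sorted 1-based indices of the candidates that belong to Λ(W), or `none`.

Compute β' = (1−√5)/2 = -0.61803, so π⊥(m,n) = m -0.61803·n.
#1 (9,11): internal coord 9 + (11)·β' = +2.20163; +2.20163 ∉ [0.7, 1.1) → out
#2 (16,-10): internal coord 16 + (-10)·β' = +22.18034; +22.18034 ∉ [0.7, 1.1) → out
#3 (-4,-10): internal coord -4 + (-10)·β' = +2.18034; +2.18034 ∉ [0.7, 1.1) → out
#4 (4,7): internal coord 4 + (7)·β' = -0.32624; -0.32624 ∉ [0.7, 1.1) → out
#5 (7,1): internal coord 7 + (1)·β' = +6.38197; +6.38197 ∉ [0.7, 1.1) → out

none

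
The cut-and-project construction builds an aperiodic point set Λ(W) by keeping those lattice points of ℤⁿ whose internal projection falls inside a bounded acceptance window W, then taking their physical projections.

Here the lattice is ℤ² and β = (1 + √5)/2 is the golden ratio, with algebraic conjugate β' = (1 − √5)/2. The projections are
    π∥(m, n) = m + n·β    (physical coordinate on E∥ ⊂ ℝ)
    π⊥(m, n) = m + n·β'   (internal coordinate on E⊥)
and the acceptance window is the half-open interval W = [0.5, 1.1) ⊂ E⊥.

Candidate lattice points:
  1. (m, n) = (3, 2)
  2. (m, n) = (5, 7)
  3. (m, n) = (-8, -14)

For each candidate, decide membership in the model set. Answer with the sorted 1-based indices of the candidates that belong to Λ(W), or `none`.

2, 3

Compute β' = (1−√5)/2 = -0.6180, so π⊥(m,n) = m -0.6180·n.
[1] lift (3,2): star map gives 1.7639; window check 0.5 ≤ 1.7639 < 1.1 is false → out
[2] lift (5,7): star map gives 0.6738; window check 0.5 ≤ 0.6738 < 1.1 is true → IN Λ
[3] lift (-8,-14): star map gives 0.6525; window check 0.5 ≤ 0.6525 < 1.1 is true → IN Λ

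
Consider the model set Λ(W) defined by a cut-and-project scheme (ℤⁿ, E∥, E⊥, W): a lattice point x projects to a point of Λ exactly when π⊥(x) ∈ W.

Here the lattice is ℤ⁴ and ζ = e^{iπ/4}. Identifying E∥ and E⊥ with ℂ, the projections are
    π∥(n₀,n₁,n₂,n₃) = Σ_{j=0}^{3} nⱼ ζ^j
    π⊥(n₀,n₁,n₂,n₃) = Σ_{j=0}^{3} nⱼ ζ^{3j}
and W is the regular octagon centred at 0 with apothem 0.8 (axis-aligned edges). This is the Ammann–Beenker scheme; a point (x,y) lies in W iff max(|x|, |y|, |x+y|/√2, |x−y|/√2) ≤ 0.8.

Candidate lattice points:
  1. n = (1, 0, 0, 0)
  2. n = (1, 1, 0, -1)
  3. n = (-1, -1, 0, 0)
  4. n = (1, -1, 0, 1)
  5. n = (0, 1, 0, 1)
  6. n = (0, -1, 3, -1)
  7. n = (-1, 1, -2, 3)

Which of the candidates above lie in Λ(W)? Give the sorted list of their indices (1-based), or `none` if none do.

Internal map: ζ^{3j} for j=0..3 gives (1,0), (−√2/2,√2/2), (0,−1), (√2/2,√2/2).
#1 (1, 0, 0, 0): internal (1.000000, 0.000000); octagon support 1.000000 vs apothem 0.8 → ∉ W
#2 (1, 1, 0, -1): internal (-0.414214, 0.000000); octagon support 0.414214 vs apothem 0.8 → ∈ W
#3 (-1, -1, 0, 0): internal (-0.292893, -0.707107); octagon support 0.707107 vs apothem 0.8 → ∈ W
#4 (1, -1, 0, 1): internal (2.414214, 0.000000); octagon support 2.414214 vs apothem 0.8 → ∉ W
#5 (0, 1, 0, 1): internal (0.000000, 1.414214); octagon support 1.414214 vs apothem 0.8 → ∉ W
#6 (0, -1, 3, -1): internal (0.000000, -4.414214); octagon support 4.414214 vs apothem 0.8 → ∉ W
#7 (-1, 1, -2, 3): internal (0.414214, 4.828427); octagon support 4.828427 vs apothem 0.8 → ∉ W

2, 3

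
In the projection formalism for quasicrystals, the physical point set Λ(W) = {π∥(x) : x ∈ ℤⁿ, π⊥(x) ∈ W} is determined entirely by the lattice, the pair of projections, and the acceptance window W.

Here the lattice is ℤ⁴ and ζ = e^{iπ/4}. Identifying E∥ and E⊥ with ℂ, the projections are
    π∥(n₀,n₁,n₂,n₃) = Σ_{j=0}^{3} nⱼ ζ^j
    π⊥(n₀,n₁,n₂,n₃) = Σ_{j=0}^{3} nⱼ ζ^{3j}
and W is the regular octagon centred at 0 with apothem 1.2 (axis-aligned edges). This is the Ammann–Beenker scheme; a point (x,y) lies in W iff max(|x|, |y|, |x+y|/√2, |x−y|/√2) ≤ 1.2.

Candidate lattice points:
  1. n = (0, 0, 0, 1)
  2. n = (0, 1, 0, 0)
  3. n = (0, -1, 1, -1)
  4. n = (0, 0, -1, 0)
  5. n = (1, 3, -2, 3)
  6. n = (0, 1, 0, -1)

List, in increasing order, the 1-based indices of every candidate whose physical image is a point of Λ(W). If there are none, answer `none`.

1, 2, 4

Internal map: ζ^{3j} for j=0..3 gives (1,0), (−√2/2,√2/2), (0,−1), (√2/2,√2/2).
#1 (0, 0, 0, 1): internal (0.70711, 0.70711); octagon support 1.00000 vs apothem 1.2 → ∈ W
#2 (0, 1, 0, 0): internal (-0.70711, 0.70711); octagon support 1.00000 vs apothem 1.2 → ∈ W
#3 (0, -1, 1, -1): internal (0.00000, -2.41421); octagon support 2.41421 vs apothem 1.2 → ∉ W
#4 (0, 0, -1, 0): internal (0.00000, 1.00000); octagon support 1.00000 vs apothem 1.2 → ∈ W
#5 (1, 3, -2, 3): internal (1.00000, 6.24264); octagon support 6.24264 vs apothem 1.2 → ∉ W
#6 (0, 1, 0, -1): internal (-1.41421, 0.00000); octagon support 1.41421 vs apothem 1.2 → ∉ W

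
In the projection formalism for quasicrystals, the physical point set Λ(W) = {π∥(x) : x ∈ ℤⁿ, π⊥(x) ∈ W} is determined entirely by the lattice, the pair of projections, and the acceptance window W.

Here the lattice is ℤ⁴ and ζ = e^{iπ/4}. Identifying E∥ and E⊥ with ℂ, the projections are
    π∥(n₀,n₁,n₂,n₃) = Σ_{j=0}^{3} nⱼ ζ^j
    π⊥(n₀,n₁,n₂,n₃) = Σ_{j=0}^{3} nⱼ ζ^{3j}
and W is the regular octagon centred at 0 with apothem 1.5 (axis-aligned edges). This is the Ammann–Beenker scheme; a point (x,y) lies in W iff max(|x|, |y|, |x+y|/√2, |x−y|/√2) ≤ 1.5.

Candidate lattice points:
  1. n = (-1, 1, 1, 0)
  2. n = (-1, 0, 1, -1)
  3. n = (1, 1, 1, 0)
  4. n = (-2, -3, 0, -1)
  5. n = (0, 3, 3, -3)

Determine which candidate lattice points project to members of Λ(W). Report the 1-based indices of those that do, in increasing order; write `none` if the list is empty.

π⊥(n) = n₀ + n₁ζ³ + n₂ζ⁶ + n₃ζ⁹ where ζ = e^{iπ/4}.
#1 (-1, 1, 1, 0): internal (-1.707107, -0.292893); octagon support 1.707107 vs apothem 1.5 → ∉ W
#2 (-1, 0, 1, -1): internal (-1.707107, -1.707107); octagon support 2.414214 vs apothem 1.5 → ∉ W
#3 (1, 1, 1, 0): internal (0.292893, -0.292893); octagon support 0.414214 vs apothem 1.5 → ∈ W
#4 (-2, -3, 0, -1): internal (-0.585786, -2.828427); octagon support 2.828427 vs apothem 1.5 → ∉ W
#5 (0, 3, 3, -3): internal (-4.242641, -3.000000); octagon support 5.121320 vs apothem 1.5 → ∉ W

3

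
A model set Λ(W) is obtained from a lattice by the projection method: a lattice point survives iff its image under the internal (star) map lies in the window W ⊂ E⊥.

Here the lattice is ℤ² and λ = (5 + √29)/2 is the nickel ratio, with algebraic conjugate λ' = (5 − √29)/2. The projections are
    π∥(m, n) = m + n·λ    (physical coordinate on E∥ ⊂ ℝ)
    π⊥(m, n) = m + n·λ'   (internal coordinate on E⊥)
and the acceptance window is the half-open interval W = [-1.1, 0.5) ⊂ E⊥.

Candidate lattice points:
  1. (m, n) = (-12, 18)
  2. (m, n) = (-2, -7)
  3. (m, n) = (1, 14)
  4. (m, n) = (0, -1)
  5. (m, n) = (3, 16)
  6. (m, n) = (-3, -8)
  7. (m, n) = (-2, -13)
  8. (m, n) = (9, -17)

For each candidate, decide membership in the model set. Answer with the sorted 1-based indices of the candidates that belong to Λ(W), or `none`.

2, 4, 5

Numerically λ ≈ 5.19258 and λ' = −1/λ ≈ -0.19258.
[1] lift (-12,18): star map gives -15.46648; window check -1.1 ≤ -15.46648 < 0.5 is false → out
[2] lift (-2,-7): star map gives -0.65192; window check -1.1 ≤ -0.65192 < 0.5 is true → IN Λ
[3] lift (1,14): star map gives -1.69615; window check -1.1 ≤ -1.69615 < 0.5 is false → out
[4] lift (0,-1): star map gives 0.19258; window check -1.1 ≤ 0.19258 < 0.5 is true → IN Λ
[5] lift (3,16): star map gives -0.08132; window check -1.1 ≤ -0.08132 < 0.5 is true → IN Λ
[6] lift (-3,-8): star map gives -1.45934; window check -1.1 ≤ -1.45934 < 0.5 is false → out
[7] lift (-2,-13): star map gives 0.50357; window check -1.1 ≤ 0.50357 < 0.5 is false → out
[8] lift (9,-17): star map gives 12.27390; window check -1.1 ≤ 12.27390 < 0.5 is false → out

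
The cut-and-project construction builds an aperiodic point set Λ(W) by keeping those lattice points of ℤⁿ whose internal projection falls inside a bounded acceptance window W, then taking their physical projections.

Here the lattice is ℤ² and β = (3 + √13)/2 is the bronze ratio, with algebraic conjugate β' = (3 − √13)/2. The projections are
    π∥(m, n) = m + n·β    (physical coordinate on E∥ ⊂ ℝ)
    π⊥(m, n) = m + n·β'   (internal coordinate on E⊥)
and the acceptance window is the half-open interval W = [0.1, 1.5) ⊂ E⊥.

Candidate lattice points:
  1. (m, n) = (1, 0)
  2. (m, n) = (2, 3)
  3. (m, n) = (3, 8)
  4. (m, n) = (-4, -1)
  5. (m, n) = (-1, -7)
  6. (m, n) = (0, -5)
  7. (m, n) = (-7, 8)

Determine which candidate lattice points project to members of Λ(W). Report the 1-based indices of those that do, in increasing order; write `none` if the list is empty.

1, 2, 3, 5

Numerically β ≈ 3.30278 and β' = −1/β ≈ -0.30278.
#1 (1,0): internal coord 1 + (0)·β' = +1.00000; +1.00000 ∈ [0.1, 1.5) → IN Λ
#2 (2,3): internal coord 2 + (3)·β' = +1.09167; +1.09167 ∈ [0.1, 1.5) → IN Λ
#3 (3,8): internal coord 3 + (8)·β' = +0.57779; +0.57779 ∈ [0.1, 1.5) → IN Λ
#4 (-4,-1): internal coord -4 + (-1)·β' = -3.69722; -3.69722 ∉ [0.1, 1.5) → out
#5 (-1,-7): internal coord -1 + (-7)·β' = +1.11943; +1.11943 ∈ [0.1, 1.5) → IN Λ
#6 (0,-5): internal coord 0 + (-5)·β' = +1.51388; +1.51388 ∉ [0.1, 1.5) → out
#7 (-7,8): internal coord -7 + (8)·β' = -9.42221; -9.42221 ∉ [0.1, 1.5) → out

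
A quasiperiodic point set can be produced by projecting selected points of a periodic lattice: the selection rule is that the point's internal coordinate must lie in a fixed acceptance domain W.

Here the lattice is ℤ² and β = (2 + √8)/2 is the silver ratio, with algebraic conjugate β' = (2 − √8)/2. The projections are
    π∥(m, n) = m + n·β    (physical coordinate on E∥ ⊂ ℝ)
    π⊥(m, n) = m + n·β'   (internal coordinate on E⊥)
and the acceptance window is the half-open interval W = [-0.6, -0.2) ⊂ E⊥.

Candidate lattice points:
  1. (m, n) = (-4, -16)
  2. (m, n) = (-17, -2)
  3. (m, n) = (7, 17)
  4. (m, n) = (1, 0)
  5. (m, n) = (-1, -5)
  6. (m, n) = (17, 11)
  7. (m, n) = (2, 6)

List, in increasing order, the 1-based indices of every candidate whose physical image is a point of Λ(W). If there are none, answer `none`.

Numerically β ≈ 2.414214 and β' = −1/β ≈ -0.414214.
[1] lift (-4,-16): star map gives 2.627417; window check -0.6 ≤ 2.627417 < -0.2 is false → out
[2] lift (-17,-2): star map gives -16.171573; window check -0.6 ≤ -16.171573 < -0.2 is false → out
[3] lift (7,17): star map gives -0.041631; window check -0.6 ≤ -0.041631 < -0.2 is false → out
[4] lift (1,0): star map gives 1.000000; window check -0.6 ≤ 1.000000 < -0.2 is false → out
[5] lift (-1,-5): star map gives 1.071068; window check -0.6 ≤ 1.071068 < -0.2 is false → out
[6] lift (17,11): star map gives 12.443651; window check -0.6 ≤ 12.443651 < -0.2 is false → out
[7] lift (2,6): star map gives -0.485281; window check -0.6 ≤ -0.485281 < -0.2 is true → IN Λ

7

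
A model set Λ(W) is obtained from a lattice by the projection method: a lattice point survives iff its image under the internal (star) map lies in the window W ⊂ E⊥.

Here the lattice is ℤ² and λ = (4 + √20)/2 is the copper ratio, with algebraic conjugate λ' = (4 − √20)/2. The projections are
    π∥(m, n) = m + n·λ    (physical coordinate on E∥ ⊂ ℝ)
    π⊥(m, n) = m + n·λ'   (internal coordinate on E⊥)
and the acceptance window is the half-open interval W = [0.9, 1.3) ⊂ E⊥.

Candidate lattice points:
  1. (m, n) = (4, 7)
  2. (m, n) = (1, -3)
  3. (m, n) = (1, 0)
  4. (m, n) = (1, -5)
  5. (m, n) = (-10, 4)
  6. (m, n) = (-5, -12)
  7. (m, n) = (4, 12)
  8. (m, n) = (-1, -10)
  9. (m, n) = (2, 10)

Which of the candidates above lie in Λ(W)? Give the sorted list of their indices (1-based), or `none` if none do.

3, 7

λ' = (4−√20)/2 ≈ -0.236068.
[1] lift (4,7): star map gives 2.347524; window check 0.9 ≤ 2.347524 < 1.3 is false → out
[2] lift (1,-3): star map gives 1.708204; window check 0.9 ≤ 1.708204 < 1.3 is false → out
[3] lift (1,0): star map gives 1.000000; window check 0.9 ≤ 1.000000 < 1.3 is true → IN Λ
[4] lift (1,-5): star map gives 2.180340; window check 0.9 ≤ 2.180340 < 1.3 is false → out
[5] lift (-10,4): star map gives -10.944272; window check 0.9 ≤ -10.944272 < 1.3 is false → out
[6] lift (-5,-12): star map gives -2.167184; window check 0.9 ≤ -2.167184 < 1.3 is false → out
[7] lift (4,12): star map gives 1.167184; window check 0.9 ≤ 1.167184 < 1.3 is true → IN Λ
[8] lift (-1,-10): star map gives 1.360680; window check 0.9 ≤ 1.360680 < 1.3 is false → out
[9] lift (2,10): star map gives -0.360680; window check 0.9 ≤ -0.360680 < 1.3 is false → out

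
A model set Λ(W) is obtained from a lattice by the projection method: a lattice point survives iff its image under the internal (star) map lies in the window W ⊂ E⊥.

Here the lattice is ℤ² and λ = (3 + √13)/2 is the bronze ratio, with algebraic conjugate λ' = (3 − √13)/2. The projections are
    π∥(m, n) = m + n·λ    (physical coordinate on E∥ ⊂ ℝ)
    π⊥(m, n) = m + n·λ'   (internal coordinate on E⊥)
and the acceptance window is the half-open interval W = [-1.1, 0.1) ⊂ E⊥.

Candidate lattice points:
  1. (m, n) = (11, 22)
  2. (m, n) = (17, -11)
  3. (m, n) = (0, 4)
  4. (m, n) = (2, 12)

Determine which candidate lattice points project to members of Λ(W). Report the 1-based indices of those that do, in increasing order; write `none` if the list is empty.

none

Compute λ' = (3−√13)/2 = -0.30278, so π⊥(m,n) = m -0.30278·n.
candidate 1: (m,n)=(11,22) → π∥ = 11+22·λ ≈ 83.66106, π⊥ = 11+22·λ' ≈ 4.33894 ∉ [-1.1, 0.1) ⇒ out
candidate 2: (m,n)=(17,-11) → π∥ = 17-11·λ ≈ -19.33053, π⊥ = 17-11·λ' ≈ 20.33053 ∉ [-1.1, 0.1) ⇒ out
candidate 3: (m,n)=(0,4) → π∥ = 0+4·λ ≈ 13.21110, π⊥ = 0+4·λ' ≈ -1.21110 ∉ [-1.1, 0.1) ⇒ out
candidate 4: (m,n)=(2,12) → π∥ = 2+12·λ ≈ 41.63331, π⊥ = 2+12·λ' ≈ -1.63331 ∉ [-1.1, 0.1) ⇒ out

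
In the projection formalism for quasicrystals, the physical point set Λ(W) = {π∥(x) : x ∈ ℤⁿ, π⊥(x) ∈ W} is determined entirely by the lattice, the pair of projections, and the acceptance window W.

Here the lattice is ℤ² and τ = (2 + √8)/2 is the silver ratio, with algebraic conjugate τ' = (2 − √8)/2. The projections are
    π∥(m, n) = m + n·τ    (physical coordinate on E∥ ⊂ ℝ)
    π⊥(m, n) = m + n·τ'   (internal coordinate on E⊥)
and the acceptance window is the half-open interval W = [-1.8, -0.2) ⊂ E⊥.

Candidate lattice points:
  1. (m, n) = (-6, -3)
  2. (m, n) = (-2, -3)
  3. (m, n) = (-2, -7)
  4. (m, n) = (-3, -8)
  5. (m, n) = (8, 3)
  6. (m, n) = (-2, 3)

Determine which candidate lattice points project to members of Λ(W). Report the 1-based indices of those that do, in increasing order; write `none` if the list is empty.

Numerically τ ≈ 2.41421 and τ' = −1/τ ≈ -0.41421.
#1 (-6,-3): internal coord -6 + (-3)·τ' = -4.75736; -4.75736 ∉ [-1.8, -0.2) → out
#2 (-2,-3): internal coord -2 + (-3)·τ' = -0.75736; -0.75736 ∈ [-1.8, -0.2) → IN Λ
#3 (-2,-7): internal coord -2 + (-7)·τ' = +0.89949; +0.89949 ∉ [-1.8, -0.2) → out
#4 (-3,-8): internal coord -3 + (-8)·τ' = +0.31371; +0.31371 ∉ [-1.8, -0.2) → out
#5 (8,3): internal coord 8 + (3)·τ' = +6.75736; +6.75736 ∉ [-1.8, -0.2) → out
#6 (-2,3): internal coord -2 + (3)·τ' = -3.24264; -3.24264 ∉ [-1.8, -0.2) → out

2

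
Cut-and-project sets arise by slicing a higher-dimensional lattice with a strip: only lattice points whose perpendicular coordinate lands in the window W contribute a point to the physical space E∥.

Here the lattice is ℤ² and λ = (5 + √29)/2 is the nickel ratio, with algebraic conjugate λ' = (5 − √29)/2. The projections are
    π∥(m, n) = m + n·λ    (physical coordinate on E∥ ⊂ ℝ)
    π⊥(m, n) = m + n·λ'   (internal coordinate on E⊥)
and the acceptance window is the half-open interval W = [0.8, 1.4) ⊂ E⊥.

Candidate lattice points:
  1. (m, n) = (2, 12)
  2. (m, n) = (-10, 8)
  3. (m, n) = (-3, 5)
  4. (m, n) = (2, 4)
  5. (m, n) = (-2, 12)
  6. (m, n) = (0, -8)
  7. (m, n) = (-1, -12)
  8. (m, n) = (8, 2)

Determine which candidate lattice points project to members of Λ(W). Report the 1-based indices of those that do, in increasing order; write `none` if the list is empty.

4, 7

Numerically λ ≈ 5.192582 and λ' = −1/λ ≈ -0.192582.
candidate 1: (m,n)=(2,12) → π∥ = 2+12·λ ≈ 64.310989, π⊥ = 2+12·λ' ≈ -0.310989 ∉ [0.8, 1.4) ⇒ out
candidate 2: (m,n)=(-10,8) → π∥ = -10+8·λ ≈ 31.540659, π⊥ = -10+8·λ' ≈ -11.540659 ∉ [0.8, 1.4) ⇒ out
candidate 3: (m,n)=(-3,5) → π∥ = -3+5·λ ≈ 22.962912, π⊥ = -3+5·λ' ≈ -3.962912 ∉ [0.8, 1.4) ⇒ out
candidate 4: (m,n)=(2,4) → π∥ = 2+4·λ ≈ 22.770330, π⊥ = 2+4·λ' ≈ 1.229670 ∈ [0.8, 1.4) ⇒ IN Λ
candidate 5: (m,n)=(-2,12) → π∥ = -2+12·λ ≈ 60.310989, π⊥ = -2+12·λ' ≈ -4.310989 ∉ [0.8, 1.4) ⇒ out
candidate 6: (m,n)=(0,-8) → π∥ = 0-8·λ ≈ -41.540659, π⊥ = 0-8·λ' ≈ 1.540659 ∉ [0.8, 1.4) ⇒ out
candidate 7: (m,n)=(-1,-12) → π∥ = -1-12·λ ≈ -63.310989, π⊥ = -1-12·λ' ≈ 1.310989 ∈ [0.8, 1.4) ⇒ IN Λ
candidate 8: (m,n)=(8,2) → π∥ = 8+2·λ ≈ 18.385165, π⊥ = 8+2·λ' ≈ 7.614835 ∉ [0.8, 1.4) ⇒ out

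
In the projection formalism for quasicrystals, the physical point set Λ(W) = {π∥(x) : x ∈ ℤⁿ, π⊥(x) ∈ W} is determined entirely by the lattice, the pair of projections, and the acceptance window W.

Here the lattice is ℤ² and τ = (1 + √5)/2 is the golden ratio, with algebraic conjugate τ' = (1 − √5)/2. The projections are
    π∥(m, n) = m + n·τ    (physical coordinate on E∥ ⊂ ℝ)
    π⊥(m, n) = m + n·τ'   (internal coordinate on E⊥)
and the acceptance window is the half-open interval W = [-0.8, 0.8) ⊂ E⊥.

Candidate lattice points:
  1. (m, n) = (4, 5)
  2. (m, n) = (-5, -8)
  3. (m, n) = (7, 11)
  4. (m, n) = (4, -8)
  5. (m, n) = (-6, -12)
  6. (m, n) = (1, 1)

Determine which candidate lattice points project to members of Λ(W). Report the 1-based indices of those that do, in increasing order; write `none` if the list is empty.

Numerically τ ≈ 1.6180 and τ' = −1/τ ≈ -0.6180.
[1] lift (4,5): star map gives 0.9098; window check -0.8 ≤ 0.9098 < 0.8 is false → out
[2] lift (-5,-8): star map gives -0.0557; window check -0.8 ≤ -0.0557 < 0.8 is true → IN Λ
[3] lift (7,11): star map gives 0.2016; window check -0.8 ≤ 0.2016 < 0.8 is true → IN Λ
[4] lift (4,-8): star map gives 8.9443; window check -0.8 ≤ 8.9443 < 0.8 is false → out
[5] lift (-6,-12): star map gives 1.4164; window check -0.8 ≤ 1.4164 < 0.8 is false → out
[6] lift (1,1): star map gives 0.3820; window check -0.8 ≤ 0.3820 < 0.8 is true → IN Λ

2, 3, 6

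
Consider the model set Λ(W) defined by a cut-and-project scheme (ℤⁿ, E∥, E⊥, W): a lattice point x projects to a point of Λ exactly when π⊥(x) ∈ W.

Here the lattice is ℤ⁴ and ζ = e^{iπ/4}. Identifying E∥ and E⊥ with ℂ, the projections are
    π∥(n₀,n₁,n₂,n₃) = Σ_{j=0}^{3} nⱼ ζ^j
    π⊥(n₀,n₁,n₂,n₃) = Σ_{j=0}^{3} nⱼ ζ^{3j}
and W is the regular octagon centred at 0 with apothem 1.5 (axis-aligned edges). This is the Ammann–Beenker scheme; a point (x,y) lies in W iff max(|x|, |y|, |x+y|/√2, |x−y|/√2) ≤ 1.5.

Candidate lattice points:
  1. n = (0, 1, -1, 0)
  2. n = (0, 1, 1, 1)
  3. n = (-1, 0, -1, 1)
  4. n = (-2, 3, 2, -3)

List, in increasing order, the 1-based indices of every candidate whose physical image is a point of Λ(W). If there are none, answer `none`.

2

π⊥(n) = n₀ + n₁ζ³ + n₂ζ⁶ + n₃ζ⁹ where ζ = e^{iπ/4}.
#1 (0, 1, -1, 0): internal (-0.7071, 1.7071); octagon support 1.7071 vs apothem 1.5 → ∉ W
#2 (0, 1, 1, 1): internal (0.0000, 0.4142); octagon support 0.4142 vs apothem 1.5 → ∈ W
#3 (-1, 0, -1, 1): internal (-0.2929, 1.7071); octagon support 1.7071 vs apothem 1.5 → ∉ W
#4 (-2, 3, 2, -3): internal (-6.2426, -2.0000); octagon support 6.2426 vs apothem 1.5 → ∉ W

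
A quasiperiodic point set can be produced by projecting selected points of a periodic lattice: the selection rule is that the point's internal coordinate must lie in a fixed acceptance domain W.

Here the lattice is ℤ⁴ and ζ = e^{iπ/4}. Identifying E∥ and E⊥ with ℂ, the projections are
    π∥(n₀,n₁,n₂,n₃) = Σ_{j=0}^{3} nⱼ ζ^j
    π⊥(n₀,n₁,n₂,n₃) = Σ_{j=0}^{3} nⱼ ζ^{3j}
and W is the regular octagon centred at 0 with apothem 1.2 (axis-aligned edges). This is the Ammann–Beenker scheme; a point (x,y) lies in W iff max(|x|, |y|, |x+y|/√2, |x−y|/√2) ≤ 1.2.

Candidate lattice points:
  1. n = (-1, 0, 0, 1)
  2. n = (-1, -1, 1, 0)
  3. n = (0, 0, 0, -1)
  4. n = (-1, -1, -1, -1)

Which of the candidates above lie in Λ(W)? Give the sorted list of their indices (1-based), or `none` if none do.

With ζ = e^{iπ/4} the internal vectors are ζ^0,ζ^3,ζ^6,ζ^9.
#1 (-1, 0, 0, 1): internal (-0.2929, 0.7071); octagon support 0.7071 vs apothem 1.2 → ∈ W
#2 (-1, -1, 1, 0): internal (-0.2929, -1.7071); octagon support 1.7071 vs apothem 1.2 → ∉ W
#3 (0, 0, 0, -1): internal (-0.7071, -0.7071); octagon support 1.0000 vs apothem 1.2 → ∈ W
#4 (-1, -1, -1, -1): internal (-1.0000, -0.4142); octagon support 1.0000 vs apothem 1.2 → ∈ W

1, 3, 4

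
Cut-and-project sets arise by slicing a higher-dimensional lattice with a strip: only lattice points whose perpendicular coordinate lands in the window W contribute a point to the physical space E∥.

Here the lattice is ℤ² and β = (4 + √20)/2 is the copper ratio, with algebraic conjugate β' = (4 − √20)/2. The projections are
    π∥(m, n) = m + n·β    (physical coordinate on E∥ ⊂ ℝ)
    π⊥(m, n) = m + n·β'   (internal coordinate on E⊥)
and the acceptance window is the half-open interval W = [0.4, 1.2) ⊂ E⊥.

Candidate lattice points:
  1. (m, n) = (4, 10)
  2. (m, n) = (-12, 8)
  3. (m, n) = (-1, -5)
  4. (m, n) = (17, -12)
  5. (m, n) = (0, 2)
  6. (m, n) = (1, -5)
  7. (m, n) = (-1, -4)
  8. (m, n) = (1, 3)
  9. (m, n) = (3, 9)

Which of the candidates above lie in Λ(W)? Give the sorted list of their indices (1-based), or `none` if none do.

9

Numerically β ≈ 4.236068 and β' = −1/β ≈ -0.236068.
[1] lift (4,10): star map gives 1.639320; window check 0.4 ≤ 1.639320 < 1.2 is false → out
[2] lift (-12,8): star map gives -13.888544; window check 0.4 ≤ -13.888544 < 1.2 is false → out
[3] lift (-1,-5): star map gives 0.180340; window check 0.4 ≤ 0.180340 < 1.2 is false → out
[4] lift (17,-12): star map gives 19.832816; window check 0.4 ≤ 19.832816 < 1.2 is false → out
[5] lift (0,2): star map gives -0.472136; window check 0.4 ≤ -0.472136 < 1.2 is false → out
[6] lift (1,-5): star map gives 2.180340; window check 0.4 ≤ 2.180340 < 1.2 is false → out
[7] lift (-1,-4): star map gives -0.055728; window check 0.4 ≤ -0.055728 < 1.2 is false → out
[8] lift (1,3): star map gives 0.291796; window check 0.4 ≤ 0.291796 < 1.2 is false → out
[9] lift (3,9): star map gives 0.875388; window check 0.4 ≤ 0.875388 < 1.2 is true → IN Λ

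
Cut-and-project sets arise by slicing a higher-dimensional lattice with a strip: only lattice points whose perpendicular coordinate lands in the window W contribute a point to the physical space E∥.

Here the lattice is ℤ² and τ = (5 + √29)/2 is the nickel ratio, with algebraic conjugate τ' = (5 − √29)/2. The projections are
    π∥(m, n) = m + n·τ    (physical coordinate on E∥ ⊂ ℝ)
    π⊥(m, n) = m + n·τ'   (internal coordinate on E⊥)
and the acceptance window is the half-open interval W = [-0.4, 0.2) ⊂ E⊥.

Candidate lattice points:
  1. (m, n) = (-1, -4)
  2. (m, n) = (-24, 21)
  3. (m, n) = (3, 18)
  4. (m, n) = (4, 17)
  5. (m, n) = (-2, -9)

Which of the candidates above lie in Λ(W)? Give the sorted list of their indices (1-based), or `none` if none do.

1, 5

Compute τ' = (5−√29)/2 = -0.1926, so π⊥(m,n) = m -0.1926·n.
#1 (-1,-4): internal coord -1 + (-4)·τ' = -0.2297; -0.2297 ∈ [-0.4, 0.2) → IN Λ
#2 (-24,21): internal coord -24 + (21)·τ' = -28.0442; -28.0442 ∉ [-0.4, 0.2) → out
#3 (3,18): internal coord 3 + (18)·τ' = -0.4665; -0.4665 ∉ [-0.4, 0.2) → out
#4 (4,17): internal coord 4 + (17)·τ' = +0.7261; +0.7261 ∉ [-0.4, 0.2) → out
#5 (-2,-9): internal coord -2 + (-9)·τ' = -0.2668; -0.2668 ∈ [-0.4, 0.2) → IN Λ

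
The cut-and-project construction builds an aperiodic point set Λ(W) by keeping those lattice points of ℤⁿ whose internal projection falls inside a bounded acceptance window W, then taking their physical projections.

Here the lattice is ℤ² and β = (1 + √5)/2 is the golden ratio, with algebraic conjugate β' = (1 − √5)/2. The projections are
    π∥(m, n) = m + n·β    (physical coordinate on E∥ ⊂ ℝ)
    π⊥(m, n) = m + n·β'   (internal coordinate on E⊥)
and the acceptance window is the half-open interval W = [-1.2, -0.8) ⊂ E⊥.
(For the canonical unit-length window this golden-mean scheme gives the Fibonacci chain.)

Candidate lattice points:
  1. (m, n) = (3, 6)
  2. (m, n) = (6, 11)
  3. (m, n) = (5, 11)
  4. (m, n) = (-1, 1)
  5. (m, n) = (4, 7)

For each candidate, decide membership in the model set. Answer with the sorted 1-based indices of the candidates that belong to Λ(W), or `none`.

none

Compute β' = (1−√5)/2 = -0.61803, so π⊥(m,n) = m -0.61803·n.
[1] lift (3,6): star map gives -0.70820; window check -1.2 ≤ -0.70820 < -0.8 is false → out
[2] lift (6,11): star map gives -0.79837; window check -1.2 ≤ -0.79837 < -0.8 is false → out
[3] lift (5,11): star map gives -1.79837; window check -1.2 ≤ -1.79837 < -0.8 is false → out
[4] lift (-1,1): star map gives -1.61803; window check -1.2 ≤ -1.61803 < -0.8 is false → out
[5] lift (4,7): star map gives -0.32624; window check -1.2 ≤ -0.32624 < -0.8 is false → out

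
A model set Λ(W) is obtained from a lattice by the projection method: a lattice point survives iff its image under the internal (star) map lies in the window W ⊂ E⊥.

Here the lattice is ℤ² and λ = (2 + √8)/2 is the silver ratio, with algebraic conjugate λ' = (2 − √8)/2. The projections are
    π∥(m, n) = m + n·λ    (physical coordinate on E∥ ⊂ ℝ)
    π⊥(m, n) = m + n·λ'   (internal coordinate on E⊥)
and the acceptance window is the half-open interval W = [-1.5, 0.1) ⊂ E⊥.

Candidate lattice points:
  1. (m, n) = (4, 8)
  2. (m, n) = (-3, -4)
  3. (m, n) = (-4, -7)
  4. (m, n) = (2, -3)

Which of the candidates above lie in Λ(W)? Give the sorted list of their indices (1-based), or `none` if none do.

Numerically λ ≈ 2.41421 and λ' = −1/λ ≈ -0.41421.
[1] lift (4,8): star map gives 0.68629; window check -1.5 ≤ 0.68629 < 0.1 is false → out
[2] lift (-3,-4): star map gives -1.34315; window check -1.5 ≤ -1.34315 < 0.1 is true → IN Λ
[3] lift (-4,-7): star map gives -1.10051; window check -1.5 ≤ -1.10051 < 0.1 is true → IN Λ
[4] lift (2,-3): star map gives 3.24264; window check -1.5 ≤ 3.24264 < 0.1 is false → out

2, 3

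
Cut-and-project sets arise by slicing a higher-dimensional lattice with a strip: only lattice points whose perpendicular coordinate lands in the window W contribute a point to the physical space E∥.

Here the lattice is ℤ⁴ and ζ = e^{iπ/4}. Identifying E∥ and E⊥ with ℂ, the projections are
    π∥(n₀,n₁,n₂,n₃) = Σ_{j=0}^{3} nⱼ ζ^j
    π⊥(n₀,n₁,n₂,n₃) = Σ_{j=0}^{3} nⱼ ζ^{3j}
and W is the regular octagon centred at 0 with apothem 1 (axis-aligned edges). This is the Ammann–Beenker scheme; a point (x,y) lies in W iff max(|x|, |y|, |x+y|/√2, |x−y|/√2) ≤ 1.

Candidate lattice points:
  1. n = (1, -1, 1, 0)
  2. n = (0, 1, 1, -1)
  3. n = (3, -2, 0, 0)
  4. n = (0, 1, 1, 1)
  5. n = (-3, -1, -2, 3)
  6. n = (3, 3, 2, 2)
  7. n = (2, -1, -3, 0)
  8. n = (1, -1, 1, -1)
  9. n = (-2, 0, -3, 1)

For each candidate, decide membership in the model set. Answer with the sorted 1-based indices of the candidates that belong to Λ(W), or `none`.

Internal map: ζ^{3j} for j=0..3 gives (1,0), (−√2/2,√2/2), (0,−1), (√2/2,√2/2).
candidate 1: n = (1, -1, 1, 0) → π⊥ ≈ (+1.707107, -1.707107); max(|x|,|y|,|x±y|/√2) = 2.414214 > 1 ⇒ ∉ W
candidate 2: n = (0, 1, 1, -1) → π⊥ ≈ (-1.414214, -1.000000); max(|x|,|y|,|x±y|/√2) = 1.707107 > 1 ⇒ ∉ W
candidate 3: n = (3, -2, 0, 0) → π⊥ ≈ (+4.414214, -1.414214); max(|x|,|y|,|x±y|/√2) = 4.414214 > 1 ⇒ ∉ W
candidate 4: n = (0, 1, 1, 1) → π⊥ ≈ (+0.000000, +0.414214); max(|x|,|y|,|x±y|/√2) = 0.414214 ≤ 1 ⇒ ∈ W
candidate 5: n = (-3, -1, -2, 3) → π⊥ ≈ (-0.171573, +3.414214); max(|x|,|y|,|x±y|/√2) = 3.414214 > 1 ⇒ ∉ W
candidate 6: n = (3, 3, 2, 2) → π⊥ ≈ (+2.292893, +1.535534); max(|x|,|y|,|x±y|/√2) = 2.707107 > 1 ⇒ ∉ W
candidate 7: n = (2, -1, -3, 0) → π⊥ ≈ (+2.707107, +2.292893); max(|x|,|y|,|x±y|/√2) = 3.535534 > 1 ⇒ ∉ W
candidate 8: n = (1, -1, 1, -1) → π⊥ ≈ (+1.000000, -2.414214); max(|x|,|y|,|x±y|/√2) = 2.414214 > 1 ⇒ ∉ W
candidate 9: n = (-2, 0, -3, 1) → π⊥ ≈ (-1.292893, +3.707107); max(|x|,|y|,|x±y|/√2) = 3.707107 > 1 ⇒ ∉ W

4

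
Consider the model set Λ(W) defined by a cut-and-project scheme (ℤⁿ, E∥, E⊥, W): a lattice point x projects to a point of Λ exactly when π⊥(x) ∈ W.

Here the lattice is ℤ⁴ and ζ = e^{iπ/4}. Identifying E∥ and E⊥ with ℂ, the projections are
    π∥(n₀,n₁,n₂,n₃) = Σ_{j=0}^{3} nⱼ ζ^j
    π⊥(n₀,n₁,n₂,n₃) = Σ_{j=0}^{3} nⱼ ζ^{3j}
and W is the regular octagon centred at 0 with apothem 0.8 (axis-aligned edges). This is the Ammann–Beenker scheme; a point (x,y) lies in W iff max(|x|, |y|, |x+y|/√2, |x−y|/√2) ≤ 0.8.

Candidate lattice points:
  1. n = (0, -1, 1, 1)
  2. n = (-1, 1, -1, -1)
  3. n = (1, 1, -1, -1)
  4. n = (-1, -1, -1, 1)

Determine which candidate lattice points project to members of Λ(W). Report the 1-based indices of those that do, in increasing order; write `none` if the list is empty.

none

π⊥(n) = n₀ + n₁ζ³ + n₂ζ⁶ + n₃ζ⁹ where ζ = e^{iπ/4}.
#1 (0, -1, 1, 1): internal (1.41421, -1.00000); octagon support 1.70711 vs apothem 0.8 → ∉ W
#2 (-1, 1, -1, -1): internal (-2.41421, 1.00000); octagon support 2.41421 vs apothem 0.8 → ∉ W
#3 (1, 1, -1, -1): internal (-0.41421, 1.00000); octagon support 1.00000 vs apothem 0.8 → ∉ W
#4 (-1, -1, -1, 1): internal (0.41421, 1.00000); octagon support 1.00000 vs apothem 0.8 → ∉ W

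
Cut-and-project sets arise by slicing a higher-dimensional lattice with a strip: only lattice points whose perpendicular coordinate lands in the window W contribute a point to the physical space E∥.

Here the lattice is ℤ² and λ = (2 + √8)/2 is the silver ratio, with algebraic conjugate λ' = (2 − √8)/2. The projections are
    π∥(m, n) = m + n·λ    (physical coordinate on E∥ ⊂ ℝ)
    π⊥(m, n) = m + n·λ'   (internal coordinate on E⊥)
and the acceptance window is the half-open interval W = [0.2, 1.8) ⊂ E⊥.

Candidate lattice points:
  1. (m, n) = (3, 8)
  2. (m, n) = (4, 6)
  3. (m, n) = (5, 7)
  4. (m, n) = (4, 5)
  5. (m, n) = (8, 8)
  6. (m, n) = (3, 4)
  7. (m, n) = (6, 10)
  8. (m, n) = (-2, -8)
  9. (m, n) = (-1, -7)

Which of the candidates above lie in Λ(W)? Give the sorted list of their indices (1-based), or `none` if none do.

λ' = (2−√8)/2 ≈ -0.414214.
#1 (3,8): internal coord 3 + (8)·λ' = -0.313708; -0.313708 ∉ [0.2, 1.8) → out
#2 (4,6): internal coord 4 + (6)·λ' = +1.514719; +1.514719 ∈ [0.2, 1.8) → IN Λ
#3 (5,7): internal coord 5 + (7)·λ' = +2.100505; +2.100505 ∉ [0.2, 1.8) → out
#4 (4,5): internal coord 4 + (5)·λ' = +1.928932; +1.928932 ∉ [0.2, 1.8) → out
#5 (8,8): internal coord 8 + (8)·λ' = +4.686292; +4.686292 ∉ [0.2, 1.8) → out
#6 (3,4): internal coord 3 + (4)·λ' = +1.343146; +1.343146 ∈ [0.2, 1.8) → IN Λ
#7 (6,10): internal coord 6 + (10)·λ' = +1.857864; +1.857864 ∉ [0.2, 1.8) → out
#8 (-2,-8): internal coord -2 + (-8)·λ' = +1.313708; +1.313708 ∈ [0.2, 1.8) → IN Λ
#9 (-1,-7): internal coord -1 + (-7)·λ' = +1.899495; +1.899495 ∉ [0.2, 1.8) → out

2, 6, 8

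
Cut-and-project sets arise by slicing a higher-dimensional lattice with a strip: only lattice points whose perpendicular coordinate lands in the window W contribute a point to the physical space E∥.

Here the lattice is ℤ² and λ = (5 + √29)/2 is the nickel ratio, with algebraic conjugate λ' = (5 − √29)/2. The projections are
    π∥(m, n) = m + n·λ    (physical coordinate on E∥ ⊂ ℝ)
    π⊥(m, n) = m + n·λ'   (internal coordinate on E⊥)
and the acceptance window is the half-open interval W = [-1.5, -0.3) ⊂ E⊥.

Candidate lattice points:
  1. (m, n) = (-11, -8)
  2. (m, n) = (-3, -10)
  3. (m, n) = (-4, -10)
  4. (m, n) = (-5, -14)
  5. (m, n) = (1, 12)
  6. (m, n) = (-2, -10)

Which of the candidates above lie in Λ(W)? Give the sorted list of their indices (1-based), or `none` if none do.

Numerically λ ≈ 5.19258 and λ' = −1/λ ≈ -0.19258.
candidate 1: (m,n)=(-11,-8) → π∥ = -11-8·λ ≈ -52.54066, π⊥ = -11-8·λ' ≈ -9.45934 ∉ [-1.5, -0.3) ⇒ out
candidate 2: (m,n)=(-3,-10) → π∥ = -3-10·λ ≈ -54.92582, π⊥ = -3-10·λ' ≈ -1.07418 ∈ [-1.5, -0.3) ⇒ IN Λ
candidate 3: (m,n)=(-4,-10) → π∥ = -4-10·λ ≈ -55.92582, π⊥ = -4-10·λ' ≈ -2.07418 ∉ [-1.5, -0.3) ⇒ out
candidate 4: (m,n)=(-5,-14) → π∥ = -5-14·λ ≈ -77.69615, π⊥ = -5-14·λ' ≈ -2.30385 ∉ [-1.5, -0.3) ⇒ out
candidate 5: (m,n)=(1,12) → π∥ = 1+12·λ ≈ 63.31099, π⊥ = 1+12·λ' ≈ -1.31099 ∈ [-1.5, -0.3) ⇒ IN Λ
candidate 6: (m,n)=(-2,-10) → π∥ = -2-10·λ ≈ -53.92582, π⊥ = -2-10·λ' ≈ -0.07418 ∉ [-1.5, -0.3) ⇒ out

2, 5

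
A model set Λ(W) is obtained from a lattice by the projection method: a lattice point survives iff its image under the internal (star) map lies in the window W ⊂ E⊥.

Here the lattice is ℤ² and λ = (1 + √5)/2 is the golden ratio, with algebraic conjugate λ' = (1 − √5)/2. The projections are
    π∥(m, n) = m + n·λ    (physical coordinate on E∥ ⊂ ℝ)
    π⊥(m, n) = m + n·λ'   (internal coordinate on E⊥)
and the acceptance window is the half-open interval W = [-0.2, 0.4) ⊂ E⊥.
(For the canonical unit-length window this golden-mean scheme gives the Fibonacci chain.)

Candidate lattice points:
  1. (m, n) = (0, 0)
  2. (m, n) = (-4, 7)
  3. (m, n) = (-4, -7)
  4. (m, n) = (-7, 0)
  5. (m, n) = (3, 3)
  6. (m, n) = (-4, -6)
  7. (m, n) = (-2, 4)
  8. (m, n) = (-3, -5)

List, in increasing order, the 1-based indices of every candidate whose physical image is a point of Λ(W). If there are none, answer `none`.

1, 3, 8

λ' = (1−√5)/2 ≈ -0.618034.
[1] lift (0,0): star map gives 0.000000; window check -0.2 ≤ 0.000000 < 0.4 is true → IN Λ
[2] lift (-4,7): star map gives -8.326238; window check -0.2 ≤ -8.326238 < 0.4 is false → out
[3] lift (-4,-7): star map gives 0.326238; window check -0.2 ≤ 0.326238 < 0.4 is true → IN Λ
[4] lift (-7,0): star map gives -7.000000; window check -0.2 ≤ -7.000000 < 0.4 is false → out
[5] lift (3,3): star map gives 1.145898; window check -0.2 ≤ 1.145898 < 0.4 is false → out
[6] lift (-4,-6): star map gives -0.291796; window check -0.2 ≤ -0.291796 < 0.4 is false → out
[7] lift (-2,4): star map gives -4.472136; window check -0.2 ≤ -4.472136 < 0.4 is false → out
[8] lift (-3,-5): star map gives 0.090170; window check -0.2 ≤ 0.090170 < 0.4 is true → IN Λ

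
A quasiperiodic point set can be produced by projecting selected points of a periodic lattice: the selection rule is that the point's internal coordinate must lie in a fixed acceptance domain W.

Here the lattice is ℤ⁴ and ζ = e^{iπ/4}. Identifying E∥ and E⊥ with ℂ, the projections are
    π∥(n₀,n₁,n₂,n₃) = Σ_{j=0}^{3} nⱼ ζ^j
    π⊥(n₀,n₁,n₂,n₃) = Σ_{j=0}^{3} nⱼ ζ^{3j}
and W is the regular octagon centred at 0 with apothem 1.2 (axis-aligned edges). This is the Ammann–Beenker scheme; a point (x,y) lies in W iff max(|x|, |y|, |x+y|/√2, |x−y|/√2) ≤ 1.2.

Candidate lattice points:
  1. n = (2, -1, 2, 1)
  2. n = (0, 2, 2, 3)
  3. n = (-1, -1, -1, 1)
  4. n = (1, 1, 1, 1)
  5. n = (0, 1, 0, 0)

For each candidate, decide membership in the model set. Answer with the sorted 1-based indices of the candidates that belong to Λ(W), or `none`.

π⊥(n) = n₀ + n₁ζ³ + n₂ζ⁶ + n₃ζ⁹ where ζ = e^{iπ/4}.
#1 (2, -1, 2, 1): internal (3.414214, -2.000000); octagon support 3.828427 vs apothem 1.2 → ∉ W
#2 (0, 2, 2, 3): internal (0.707107, 1.535534); octagon support 1.585786 vs apothem 1.2 → ∉ W
#3 (-1, -1, -1, 1): internal (0.414214, 1.000000); octagon support 1.000000 vs apothem 1.2 → ∈ W
#4 (1, 1, 1, 1): internal (1.000000, 0.414214); octagon support 1.000000 vs apothem 1.2 → ∈ W
#5 (0, 1, 0, 0): internal (-0.707107, 0.707107); octagon support 1.000000 vs apothem 1.2 → ∈ W

3, 4, 5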